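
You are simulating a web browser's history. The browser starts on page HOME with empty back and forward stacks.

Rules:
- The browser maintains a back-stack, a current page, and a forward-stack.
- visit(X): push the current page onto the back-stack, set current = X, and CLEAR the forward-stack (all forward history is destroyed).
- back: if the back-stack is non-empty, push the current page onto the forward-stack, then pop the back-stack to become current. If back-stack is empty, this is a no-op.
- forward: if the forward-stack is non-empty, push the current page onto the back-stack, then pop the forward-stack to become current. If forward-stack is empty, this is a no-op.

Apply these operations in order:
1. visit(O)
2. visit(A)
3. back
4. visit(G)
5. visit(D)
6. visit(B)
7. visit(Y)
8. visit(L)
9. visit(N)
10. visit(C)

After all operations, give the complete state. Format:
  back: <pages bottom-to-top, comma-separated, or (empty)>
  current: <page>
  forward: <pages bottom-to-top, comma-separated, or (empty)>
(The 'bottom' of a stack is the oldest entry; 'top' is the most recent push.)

After 1 (visit(O)): cur=O back=1 fwd=0
After 2 (visit(A)): cur=A back=2 fwd=0
After 3 (back): cur=O back=1 fwd=1
After 4 (visit(G)): cur=G back=2 fwd=0
After 5 (visit(D)): cur=D back=3 fwd=0
After 6 (visit(B)): cur=B back=4 fwd=0
After 7 (visit(Y)): cur=Y back=5 fwd=0
After 8 (visit(L)): cur=L back=6 fwd=0
After 9 (visit(N)): cur=N back=7 fwd=0
After 10 (visit(C)): cur=C back=8 fwd=0

Answer: back: HOME,O,G,D,B,Y,L,N
current: C
forward: (empty)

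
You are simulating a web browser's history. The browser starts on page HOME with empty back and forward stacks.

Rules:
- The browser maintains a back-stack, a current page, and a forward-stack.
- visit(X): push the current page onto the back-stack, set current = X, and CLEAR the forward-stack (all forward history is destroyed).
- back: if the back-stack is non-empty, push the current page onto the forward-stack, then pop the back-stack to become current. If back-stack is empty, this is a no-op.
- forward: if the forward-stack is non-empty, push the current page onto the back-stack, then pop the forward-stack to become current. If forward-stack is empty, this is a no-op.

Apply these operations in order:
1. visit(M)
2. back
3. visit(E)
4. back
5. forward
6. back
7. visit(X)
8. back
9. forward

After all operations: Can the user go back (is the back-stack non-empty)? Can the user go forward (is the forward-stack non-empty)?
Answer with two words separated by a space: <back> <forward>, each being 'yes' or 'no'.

After 1 (visit(M)): cur=M back=1 fwd=0
After 2 (back): cur=HOME back=0 fwd=1
After 3 (visit(E)): cur=E back=1 fwd=0
After 4 (back): cur=HOME back=0 fwd=1
After 5 (forward): cur=E back=1 fwd=0
After 6 (back): cur=HOME back=0 fwd=1
After 7 (visit(X)): cur=X back=1 fwd=0
After 8 (back): cur=HOME back=0 fwd=1
After 9 (forward): cur=X back=1 fwd=0

Answer: yes no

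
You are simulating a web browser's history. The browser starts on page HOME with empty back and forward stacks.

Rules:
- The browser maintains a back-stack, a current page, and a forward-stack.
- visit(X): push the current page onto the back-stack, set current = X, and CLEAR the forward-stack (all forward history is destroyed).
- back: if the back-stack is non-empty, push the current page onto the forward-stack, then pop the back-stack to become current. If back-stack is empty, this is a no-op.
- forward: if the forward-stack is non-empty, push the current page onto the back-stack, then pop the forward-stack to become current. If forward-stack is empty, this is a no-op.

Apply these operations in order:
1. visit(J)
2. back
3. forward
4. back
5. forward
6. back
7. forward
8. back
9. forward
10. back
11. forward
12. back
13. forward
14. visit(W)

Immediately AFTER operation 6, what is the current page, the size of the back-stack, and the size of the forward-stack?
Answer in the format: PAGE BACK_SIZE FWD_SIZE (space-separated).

After 1 (visit(J)): cur=J back=1 fwd=0
After 2 (back): cur=HOME back=0 fwd=1
After 3 (forward): cur=J back=1 fwd=0
After 4 (back): cur=HOME back=0 fwd=1
After 5 (forward): cur=J back=1 fwd=0
After 6 (back): cur=HOME back=0 fwd=1

HOME 0 1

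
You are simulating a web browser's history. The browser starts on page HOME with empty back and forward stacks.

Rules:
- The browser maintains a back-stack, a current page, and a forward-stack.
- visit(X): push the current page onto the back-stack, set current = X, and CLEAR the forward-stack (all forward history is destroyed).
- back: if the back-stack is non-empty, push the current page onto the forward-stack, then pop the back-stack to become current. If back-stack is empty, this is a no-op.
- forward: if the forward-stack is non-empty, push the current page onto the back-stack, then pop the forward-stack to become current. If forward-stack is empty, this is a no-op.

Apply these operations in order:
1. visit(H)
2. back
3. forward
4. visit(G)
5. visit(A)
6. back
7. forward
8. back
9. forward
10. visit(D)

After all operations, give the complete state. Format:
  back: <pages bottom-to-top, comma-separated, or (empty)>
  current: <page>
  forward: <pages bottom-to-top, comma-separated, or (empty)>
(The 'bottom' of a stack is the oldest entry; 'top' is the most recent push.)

Answer: back: HOME,H,G,A
current: D
forward: (empty)

Derivation:
After 1 (visit(H)): cur=H back=1 fwd=0
After 2 (back): cur=HOME back=0 fwd=1
After 3 (forward): cur=H back=1 fwd=0
After 4 (visit(G)): cur=G back=2 fwd=0
After 5 (visit(A)): cur=A back=3 fwd=0
After 6 (back): cur=G back=2 fwd=1
After 7 (forward): cur=A back=3 fwd=0
After 8 (back): cur=G back=2 fwd=1
After 9 (forward): cur=A back=3 fwd=0
After 10 (visit(D)): cur=D back=4 fwd=0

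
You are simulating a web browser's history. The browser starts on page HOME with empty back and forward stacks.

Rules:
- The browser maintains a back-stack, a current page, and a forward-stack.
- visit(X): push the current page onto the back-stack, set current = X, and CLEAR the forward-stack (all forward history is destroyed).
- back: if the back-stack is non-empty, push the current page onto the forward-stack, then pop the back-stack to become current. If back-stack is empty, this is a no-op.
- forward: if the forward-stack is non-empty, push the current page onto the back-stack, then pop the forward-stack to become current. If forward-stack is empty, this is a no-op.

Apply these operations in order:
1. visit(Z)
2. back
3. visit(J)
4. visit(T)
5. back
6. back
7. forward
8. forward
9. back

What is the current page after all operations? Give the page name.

After 1 (visit(Z)): cur=Z back=1 fwd=0
After 2 (back): cur=HOME back=0 fwd=1
After 3 (visit(J)): cur=J back=1 fwd=0
After 4 (visit(T)): cur=T back=2 fwd=0
After 5 (back): cur=J back=1 fwd=1
After 6 (back): cur=HOME back=0 fwd=2
After 7 (forward): cur=J back=1 fwd=1
After 8 (forward): cur=T back=2 fwd=0
After 9 (back): cur=J back=1 fwd=1

Answer: J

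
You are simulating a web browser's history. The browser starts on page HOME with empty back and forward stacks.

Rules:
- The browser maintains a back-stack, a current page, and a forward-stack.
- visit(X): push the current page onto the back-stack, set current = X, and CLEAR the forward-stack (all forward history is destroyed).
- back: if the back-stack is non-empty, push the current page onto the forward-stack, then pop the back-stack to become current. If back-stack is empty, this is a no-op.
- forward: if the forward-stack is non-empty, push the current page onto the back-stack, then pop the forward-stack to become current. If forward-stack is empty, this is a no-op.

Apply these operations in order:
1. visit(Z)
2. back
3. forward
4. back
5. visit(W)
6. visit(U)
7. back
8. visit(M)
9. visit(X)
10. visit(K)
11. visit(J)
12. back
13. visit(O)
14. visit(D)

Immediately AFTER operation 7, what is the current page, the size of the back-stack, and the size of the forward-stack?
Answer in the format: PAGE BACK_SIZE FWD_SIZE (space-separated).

After 1 (visit(Z)): cur=Z back=1 fwd=0
After 2 (back): cur=HOME back=0 fwd=1
After 3 (forward): cur=Z back=1 fwd=0
After 4 (back): cur=HOME back=0 fwd=1
After 5 (visit(W)): cur=W back=1 fwd=0
After 6 (visit(U)): cur=U back=2 fwd=0
After 7 (back): cur=W back=1 fwd=1

W 1 1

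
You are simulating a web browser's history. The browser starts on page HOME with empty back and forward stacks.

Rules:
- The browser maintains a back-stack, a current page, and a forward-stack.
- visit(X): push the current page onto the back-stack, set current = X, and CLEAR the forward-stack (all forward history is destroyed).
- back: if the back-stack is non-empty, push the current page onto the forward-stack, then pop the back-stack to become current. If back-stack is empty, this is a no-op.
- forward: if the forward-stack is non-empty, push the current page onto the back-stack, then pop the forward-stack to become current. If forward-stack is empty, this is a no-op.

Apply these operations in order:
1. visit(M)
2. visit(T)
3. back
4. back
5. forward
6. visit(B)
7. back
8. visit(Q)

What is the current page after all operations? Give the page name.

After 1 (visit(M)): cur=M back=1 fwd=0
After 2 (visit(T)): cur=T back=2 fwd=0
After 3 (back): cur=M back=1 fwd=1
After 4 (back): cur=HOME back=0 fwd=2
After 5 (forward): cur=M back=1 fwd=1
After 6 (visit(B)): cur=B back=2 fwd=0
After 7 (back): cur=M back=1 fwd=1
After 8 (visit(Q)): cur=Q back=2 fwd=0

Answer: Q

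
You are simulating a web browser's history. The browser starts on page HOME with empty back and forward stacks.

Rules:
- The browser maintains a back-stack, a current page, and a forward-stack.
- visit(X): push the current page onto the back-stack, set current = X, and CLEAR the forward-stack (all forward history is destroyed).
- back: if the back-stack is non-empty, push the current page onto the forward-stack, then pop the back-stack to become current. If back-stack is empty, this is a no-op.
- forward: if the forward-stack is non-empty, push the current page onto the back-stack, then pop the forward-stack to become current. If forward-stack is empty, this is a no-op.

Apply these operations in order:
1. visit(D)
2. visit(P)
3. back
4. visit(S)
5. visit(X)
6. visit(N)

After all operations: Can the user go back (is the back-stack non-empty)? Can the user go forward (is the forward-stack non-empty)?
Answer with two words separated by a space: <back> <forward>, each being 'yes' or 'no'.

After 1 (visit(D)): cur=D back=1 fwd=0
After 2 (visit(P)): cur=P back=2 fwd=0
After 3 (back): cur=D back=1 fwd=1
After 4 (visit(S)): cur=S back=2 fwd=0
After 5 (visit(X)): cur=X back=3 fwd=0
After 6 (visit(N)): cur=N back=4 fwd=0

Answer: yes no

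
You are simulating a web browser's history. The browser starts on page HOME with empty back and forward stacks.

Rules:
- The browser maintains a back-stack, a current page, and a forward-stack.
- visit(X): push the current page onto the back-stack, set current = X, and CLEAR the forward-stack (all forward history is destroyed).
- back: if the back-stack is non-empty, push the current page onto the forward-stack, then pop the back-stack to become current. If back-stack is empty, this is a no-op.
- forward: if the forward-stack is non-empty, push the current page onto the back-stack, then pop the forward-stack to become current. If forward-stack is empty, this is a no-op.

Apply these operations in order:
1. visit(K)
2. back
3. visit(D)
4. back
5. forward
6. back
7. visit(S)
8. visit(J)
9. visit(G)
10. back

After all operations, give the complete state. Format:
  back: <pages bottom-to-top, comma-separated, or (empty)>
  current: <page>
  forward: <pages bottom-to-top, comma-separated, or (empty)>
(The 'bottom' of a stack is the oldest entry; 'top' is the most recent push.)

Answer: back: HOME,S
current: J
forward: G

Derivation:
After 1 (visit(K)): cur=K back=1 fwd=0
After 2 (back): cur=HOME back=0 fwd=1
After 3 (visit(D)): cur=D back=1 fwd=0
After 4 (back): cur=HOME back=0 fwd=1
After 5 (forward): cur=D back=1 fwd=0
After 6 (back): cur=HOME back=0 fwd=1
After 7 (visit(S)): cur=S back=1 fwd=0
After 8 (visit(J)): cur=J back=2 fwd=0
After 9 (visit(G)): cur=G back=3 fwd=0
After 10 (back): cur=J back=2 fwd=1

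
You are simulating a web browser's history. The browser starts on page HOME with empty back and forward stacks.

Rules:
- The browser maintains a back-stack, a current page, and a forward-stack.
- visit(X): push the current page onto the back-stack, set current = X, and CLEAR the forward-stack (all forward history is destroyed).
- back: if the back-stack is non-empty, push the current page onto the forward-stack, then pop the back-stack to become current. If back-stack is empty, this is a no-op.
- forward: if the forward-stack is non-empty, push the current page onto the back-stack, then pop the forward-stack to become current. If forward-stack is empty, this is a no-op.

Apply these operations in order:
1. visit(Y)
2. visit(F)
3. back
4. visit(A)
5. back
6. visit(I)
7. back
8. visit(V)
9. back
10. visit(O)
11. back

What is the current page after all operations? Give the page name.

After 1 (visit(Y)): cur=Y back=1 fwd=0
After 2 (visit(F)): cur=F back=2 fwd=0
After 3 (back): cur=Y back=1 fwd=1
After 4 (visit(A)): cur=A back=2 fwd=0
After 5 (back): cur=Y back=1 fwd=1
After 6 (visit(I)): cur=I back=2 fwd=0
After 7 (back): cur=Y back=1 fwd=1
After 8 (visit(V)): cur=V back=2 fwd=0
After 9 (back): cur=Y back=1 fwd=1
After 10 (visit(O)): cur=O back=2 fwd=0
After 11 (back): cur=Y back=1 fwd=1

Answer: Y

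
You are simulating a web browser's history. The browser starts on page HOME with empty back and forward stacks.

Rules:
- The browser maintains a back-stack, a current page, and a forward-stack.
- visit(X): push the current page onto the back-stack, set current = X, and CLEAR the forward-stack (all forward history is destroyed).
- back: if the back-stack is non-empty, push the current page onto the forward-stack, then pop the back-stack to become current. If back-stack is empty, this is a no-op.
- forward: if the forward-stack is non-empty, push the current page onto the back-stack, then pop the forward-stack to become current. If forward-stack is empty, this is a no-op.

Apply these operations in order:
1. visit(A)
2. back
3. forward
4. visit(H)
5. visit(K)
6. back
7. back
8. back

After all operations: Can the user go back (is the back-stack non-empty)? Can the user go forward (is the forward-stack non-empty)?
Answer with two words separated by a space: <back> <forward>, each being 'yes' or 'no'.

After 1 (visit(A)): cur=A back=1 fwd=0
After 2 (back): cur=HOME back=0 fwd=1
After 3 (forward): cur=A back=1 fwd=0
After 4 (visit(H)): cur=H back=2 fwd=0
After 5 (visit(K)): cur=K back=3 fwd=0
After 6 (back): cur=H back=2 fwd=1
After 7 (back): cur=A back=1 fwd=2
After 8 (back): cur=HOME back=0 fwd=3

Answer: no yes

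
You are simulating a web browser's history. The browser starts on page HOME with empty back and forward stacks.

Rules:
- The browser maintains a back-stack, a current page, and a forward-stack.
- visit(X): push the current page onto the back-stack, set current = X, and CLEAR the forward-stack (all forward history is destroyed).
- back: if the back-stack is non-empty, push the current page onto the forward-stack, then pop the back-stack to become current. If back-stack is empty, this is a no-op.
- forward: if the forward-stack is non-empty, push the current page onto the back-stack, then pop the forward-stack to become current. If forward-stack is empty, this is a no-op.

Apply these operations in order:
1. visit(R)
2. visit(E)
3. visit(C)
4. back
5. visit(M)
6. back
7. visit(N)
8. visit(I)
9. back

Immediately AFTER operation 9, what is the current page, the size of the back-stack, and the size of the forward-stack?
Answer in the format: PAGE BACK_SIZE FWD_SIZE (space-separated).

After 1 (visit(R)): cur=R back=1 fwd=0
After 2 (visit(E)): cur=E back=2 fwd=0
After 3 (visit(C)): cur=C back=3 fwd=0
After 4 (back): cur=E back=2 fwd=1
After 5 (visit(M)): cur=M back=3 fwd=0
After 6 (back): cur=E back=2 fwd=1
After 7 (visit(N)): cur=N back=3 fwd=0
After 8 (visit(I)): cur=I back=4 fwd=0
After 9 (back): cur=N back=3 fwd=1

N 3 1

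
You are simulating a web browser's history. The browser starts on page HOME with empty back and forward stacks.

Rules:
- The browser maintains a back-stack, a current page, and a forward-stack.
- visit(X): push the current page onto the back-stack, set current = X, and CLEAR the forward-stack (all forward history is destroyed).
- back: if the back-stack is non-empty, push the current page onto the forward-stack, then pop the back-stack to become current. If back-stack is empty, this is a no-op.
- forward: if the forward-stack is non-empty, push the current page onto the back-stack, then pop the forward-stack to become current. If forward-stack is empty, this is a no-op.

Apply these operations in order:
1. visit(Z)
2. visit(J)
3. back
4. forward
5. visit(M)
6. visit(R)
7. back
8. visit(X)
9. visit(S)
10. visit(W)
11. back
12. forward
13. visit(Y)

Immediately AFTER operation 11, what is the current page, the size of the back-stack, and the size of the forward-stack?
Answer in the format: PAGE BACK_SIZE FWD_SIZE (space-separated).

After 1 (visit(Z)): cur=Z back=1 fwd=0
After 2 (visit(J)): cur=J back=2 fwd=0
After 3 (back): cur=Z back=1 fwd=1
After 4 (forward): cur=J back=2 fwd=0
After 5 (visit(M)): cur=M back=3 fwd=0
After 6 (visit(R)): cur=R back=4 fwd=0
After 7 (back): cur=M back=3 fwd=1
After 8 (visit(X)): cur=X back=4 fwd=0
After 9 (visit(S)): cur=S back=5 fwd=0
After 10 (visit(W)): cur=W back=6 fwd=0
After 11 (back): cur=S back=5 fwd=1

S 5 1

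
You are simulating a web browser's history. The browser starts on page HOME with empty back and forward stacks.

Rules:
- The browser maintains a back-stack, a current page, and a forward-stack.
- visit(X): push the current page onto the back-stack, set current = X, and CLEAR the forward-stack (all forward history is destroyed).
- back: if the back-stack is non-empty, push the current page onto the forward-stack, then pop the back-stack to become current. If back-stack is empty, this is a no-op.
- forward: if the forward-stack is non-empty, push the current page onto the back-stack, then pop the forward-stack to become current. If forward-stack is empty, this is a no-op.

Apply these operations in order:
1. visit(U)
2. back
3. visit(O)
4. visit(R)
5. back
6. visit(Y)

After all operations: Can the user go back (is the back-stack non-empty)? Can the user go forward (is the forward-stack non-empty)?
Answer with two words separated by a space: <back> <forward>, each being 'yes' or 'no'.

Answer: yes no

Derivation:
After 1 (visit(U)): cur=U back=1 fwd=0
After 2 (back): cur=HOME back=0 fwd=1
After 3 (visit(O)): cur=O back=1 fwd=0
After 4 (visit(R)): cur=R back=2 fwd=0
After 5 (back): cur=O back=1 fwd=1
After 6 (visit(Y)): cur=Y back=2 fwd=0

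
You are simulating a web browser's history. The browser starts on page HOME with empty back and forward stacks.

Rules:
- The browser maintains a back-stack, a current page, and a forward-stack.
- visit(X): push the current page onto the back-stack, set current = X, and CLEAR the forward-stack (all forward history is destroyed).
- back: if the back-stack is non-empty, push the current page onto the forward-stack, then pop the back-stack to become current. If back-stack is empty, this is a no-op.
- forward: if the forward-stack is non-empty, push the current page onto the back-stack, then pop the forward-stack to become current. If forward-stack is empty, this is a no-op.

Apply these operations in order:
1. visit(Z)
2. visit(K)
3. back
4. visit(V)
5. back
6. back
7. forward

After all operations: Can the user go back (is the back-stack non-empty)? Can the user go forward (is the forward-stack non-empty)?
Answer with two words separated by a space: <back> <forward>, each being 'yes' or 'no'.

After 1 (visit(Z)): cur=Z back=1 fwd=0
After 2 (visit(K)): cur=K back=2 fwd=0
After 3 (back): cur=Z back=1 fwd=1
After 4 (visit(V)): cur=V back=2 fwd=0
After 5 (back): cur=Z back=1 fwd=1
After 6 (back): cur=HOME back=0 fwd=2
After 7 (forward): cur=Z back=1 fwd=1

Answer: yes yes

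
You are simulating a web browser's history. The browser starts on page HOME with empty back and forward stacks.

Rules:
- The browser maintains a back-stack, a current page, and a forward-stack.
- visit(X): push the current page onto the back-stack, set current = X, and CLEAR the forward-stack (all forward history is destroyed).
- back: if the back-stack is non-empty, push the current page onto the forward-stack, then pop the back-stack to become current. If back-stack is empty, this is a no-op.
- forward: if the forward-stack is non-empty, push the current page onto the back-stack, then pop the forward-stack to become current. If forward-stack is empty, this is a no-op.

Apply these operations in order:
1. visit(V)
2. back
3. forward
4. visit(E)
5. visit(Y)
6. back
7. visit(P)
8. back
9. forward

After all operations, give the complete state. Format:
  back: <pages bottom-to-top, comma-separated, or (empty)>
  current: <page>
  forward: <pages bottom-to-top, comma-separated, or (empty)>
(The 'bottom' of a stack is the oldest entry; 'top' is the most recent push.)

Answer: back: HOME,V,E
current: P
forward: (empty)

Derivation:
After 1 (visit(V)): cur=V back=1 fwd=0
After 2 (back): cur=HOME back=0 fwd=1
After 3 (forward): cur=V back=1 fwd=0
After 4 (visit(E)): cur=E back=2 fwd=0
After 5 (visit(Y)): cur=Y back=3 fwd=0
After 6 (back): cur=E back=2 fwd=1
After 7 (visit(P)): cur=P back=3 fwd=0
After 8 (back): cur=E back=2 fwd=1
After 9 (forward): cur=P back=3 fwd=0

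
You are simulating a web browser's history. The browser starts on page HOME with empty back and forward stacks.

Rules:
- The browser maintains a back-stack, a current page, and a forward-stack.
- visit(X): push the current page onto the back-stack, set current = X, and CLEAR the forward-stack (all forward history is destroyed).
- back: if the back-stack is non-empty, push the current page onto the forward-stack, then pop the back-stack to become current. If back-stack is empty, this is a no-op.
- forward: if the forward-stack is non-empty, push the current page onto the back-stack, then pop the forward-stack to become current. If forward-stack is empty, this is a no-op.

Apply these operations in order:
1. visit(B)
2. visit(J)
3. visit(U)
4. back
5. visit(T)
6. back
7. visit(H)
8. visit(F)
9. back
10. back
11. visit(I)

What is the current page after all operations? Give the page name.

After 1 (visit(B)): cur=B back=1 fwd=0
After 2 (visit(J)): cur=J back=2 fwd=0
After 3 (visit(U)): cur=U back=3 fwd=0
After 4 (back): cur=J back=2 fwd=1
After 5 (visit(T)): cur=T back=3 fwd=0
After 6 (back): cur=J back=2 fwd=1
After 7 (visit(H)): cur=H back=3 fwd=0
After 8 (visit(F)): cur=F back=4 fwd=0
After 9 (back): cur=H back=3 fwd=1
After 10 (back): cur=J back=2 fwd=2
After 11 (visit(I)): cur=I back=3 fwd=0

Answer: I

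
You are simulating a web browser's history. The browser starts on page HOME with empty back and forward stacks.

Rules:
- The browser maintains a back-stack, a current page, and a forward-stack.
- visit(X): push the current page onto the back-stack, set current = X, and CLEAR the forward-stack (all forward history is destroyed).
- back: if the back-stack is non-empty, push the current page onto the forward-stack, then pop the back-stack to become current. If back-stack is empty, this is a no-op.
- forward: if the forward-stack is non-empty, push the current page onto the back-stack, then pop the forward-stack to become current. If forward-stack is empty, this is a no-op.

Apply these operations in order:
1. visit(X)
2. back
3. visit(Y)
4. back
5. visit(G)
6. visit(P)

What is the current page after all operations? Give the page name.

After 1 (visit(X)): cur=X back=1 fwd=0
After 2 (back): cur=HOME back=0 fwd=1
After 3 (visit(Y)): cur=Y back=1 fwd=0
After 4 (back): cur=HOME back=0 fwd=1
After 5 (visit(G)): cur=G back=1 fwd=0
After 6 (visit(P)): cur=P back=2 fwd=0

Answer: P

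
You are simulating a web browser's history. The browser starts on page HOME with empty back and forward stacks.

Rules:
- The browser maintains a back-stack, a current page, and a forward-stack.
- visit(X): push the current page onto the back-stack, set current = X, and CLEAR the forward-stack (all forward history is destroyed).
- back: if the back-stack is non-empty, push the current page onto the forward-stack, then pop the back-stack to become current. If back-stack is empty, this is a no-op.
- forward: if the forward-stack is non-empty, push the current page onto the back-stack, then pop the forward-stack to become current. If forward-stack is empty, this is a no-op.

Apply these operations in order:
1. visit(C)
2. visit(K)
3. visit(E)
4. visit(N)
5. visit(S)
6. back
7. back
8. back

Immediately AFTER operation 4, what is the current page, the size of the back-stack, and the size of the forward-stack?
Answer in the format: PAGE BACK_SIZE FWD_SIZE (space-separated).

After 1 (visit(C)): cur=C back=1 fwd=0
After 2 (visit(K)): cur=K back=2 fwd=0
After 3 (visit(E)): cur=E back=3 fwd=0
After 4 (visit(N)): cur=N back=4 fwd=0

N 4 0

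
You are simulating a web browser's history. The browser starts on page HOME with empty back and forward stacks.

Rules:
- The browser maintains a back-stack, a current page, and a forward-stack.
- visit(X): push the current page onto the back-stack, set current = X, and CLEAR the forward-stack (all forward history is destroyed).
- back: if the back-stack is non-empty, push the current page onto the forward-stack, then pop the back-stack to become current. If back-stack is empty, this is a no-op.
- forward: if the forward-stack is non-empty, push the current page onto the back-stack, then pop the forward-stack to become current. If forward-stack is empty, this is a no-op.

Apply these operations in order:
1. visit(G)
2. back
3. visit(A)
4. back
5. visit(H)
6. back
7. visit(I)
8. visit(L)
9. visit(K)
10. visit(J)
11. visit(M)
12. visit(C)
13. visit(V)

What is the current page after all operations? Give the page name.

After 1 (visit(G)): cur=G back=1 fwd=0
After 2 (back): cur=HOME back=0 fwd=1
After 3 (visit(A)): cur=A back=1 fwd=0
After 4 (back): cur=HOME back=0 fwd=1
After 5 (visit(H)): cur=H back=1 fwd=0
After 6 (back): cur=HOME back=0 fwd=1
After 7 (visit(I)): cur=I back=1 fwd=0
After 8 (visit(L)): cur=L back=2 fwd=0
After 9 (visit(K)): cur=K back=3 fwd=0
After 10 (visit(J)): cur=J back=4 fwd=0
After 11 (visit(M)): cur=M back=5 fwd=0
After 12 (visit(C)): cur=C back=6 fwd=0
After 13 (visit(V)): cur=V back=7 fwd=0

Answer: V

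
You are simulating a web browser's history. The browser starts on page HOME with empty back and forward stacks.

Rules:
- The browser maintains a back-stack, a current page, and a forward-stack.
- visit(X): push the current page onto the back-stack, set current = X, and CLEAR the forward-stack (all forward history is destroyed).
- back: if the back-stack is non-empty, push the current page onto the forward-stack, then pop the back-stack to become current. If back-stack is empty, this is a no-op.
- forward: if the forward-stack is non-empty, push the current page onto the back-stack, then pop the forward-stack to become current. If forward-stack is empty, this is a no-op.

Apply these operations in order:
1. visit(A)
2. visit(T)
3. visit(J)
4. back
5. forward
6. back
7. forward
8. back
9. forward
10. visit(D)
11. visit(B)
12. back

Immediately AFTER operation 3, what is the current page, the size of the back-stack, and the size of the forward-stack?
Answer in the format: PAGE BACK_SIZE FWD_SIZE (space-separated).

After 1 (visit(A)): cur=A back=1 fwd=0
After 2 (visit(T)): cur=T back=2 fwd=0
After 3 (visit(J)): cur=J back=3 fwd=0

J 3 0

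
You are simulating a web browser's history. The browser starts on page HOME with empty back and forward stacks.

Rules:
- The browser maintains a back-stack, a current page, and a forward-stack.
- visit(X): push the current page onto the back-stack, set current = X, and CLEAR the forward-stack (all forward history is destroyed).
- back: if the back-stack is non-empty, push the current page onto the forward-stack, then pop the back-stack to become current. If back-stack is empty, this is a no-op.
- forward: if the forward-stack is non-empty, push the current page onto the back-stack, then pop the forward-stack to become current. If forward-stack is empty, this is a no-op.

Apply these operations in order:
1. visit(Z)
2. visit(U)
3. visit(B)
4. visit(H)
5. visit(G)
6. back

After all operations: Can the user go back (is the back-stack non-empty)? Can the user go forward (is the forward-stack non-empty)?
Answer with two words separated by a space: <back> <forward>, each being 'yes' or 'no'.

Answer: yes yes

Derivation:
After 1 (visit(Z)): cur=Z back=1 fwd=0
After 2 (visit(U)): cur=U back=2 fwd=0
After 3 (visit(B)): cur=B back=3 fwd=0
After 4 (visit(H)): cur=H back=4 fwd=0
After 5 (visit(G)): cur=G back=5 fwd=0
After 6 (back): cur=H back=4 fwd=1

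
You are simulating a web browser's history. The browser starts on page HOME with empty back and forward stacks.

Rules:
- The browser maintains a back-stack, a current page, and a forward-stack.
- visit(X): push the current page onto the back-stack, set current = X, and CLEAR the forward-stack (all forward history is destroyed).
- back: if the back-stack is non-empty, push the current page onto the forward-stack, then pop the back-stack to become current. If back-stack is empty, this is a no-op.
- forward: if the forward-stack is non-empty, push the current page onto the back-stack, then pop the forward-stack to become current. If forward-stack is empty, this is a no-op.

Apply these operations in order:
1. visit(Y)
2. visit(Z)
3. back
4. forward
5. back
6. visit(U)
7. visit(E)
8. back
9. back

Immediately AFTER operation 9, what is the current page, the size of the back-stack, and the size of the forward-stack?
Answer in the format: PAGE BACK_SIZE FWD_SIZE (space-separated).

After 1 (visit(Y)): cur=Y back=1 fwd=0
After 2 (visit(Z)): cur=Z back=2 fwd=0
After 3 (back): cur=Y back=1 fwd=1
After 4 (forward): cur=Z back=2 fwd=0
After 5 (back): cur=Y back=1 fwd=1
After 6 (visit(U)): cur=U back=2 fwd=0
After 7 (visit(E)): cur=E back=3 fwd=0
After 8 (back): cur=U back=2 fwd=1
After 9 (back): cur=Y back=1 fwd=2

Y 1 2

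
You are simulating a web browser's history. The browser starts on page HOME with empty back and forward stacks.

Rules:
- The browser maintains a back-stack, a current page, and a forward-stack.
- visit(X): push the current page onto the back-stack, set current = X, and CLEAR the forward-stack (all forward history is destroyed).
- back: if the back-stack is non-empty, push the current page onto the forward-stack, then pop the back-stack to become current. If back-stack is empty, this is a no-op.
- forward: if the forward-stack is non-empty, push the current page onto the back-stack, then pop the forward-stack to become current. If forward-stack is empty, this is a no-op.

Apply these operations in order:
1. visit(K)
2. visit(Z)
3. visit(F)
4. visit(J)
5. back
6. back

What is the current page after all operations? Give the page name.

Answer: Z

Derivation:
After 1 (visit(K)): cur=K back=1 fwd=0
After 2 (visit(Z)): cur=Z back=2 fwd=0
After 3 (visit(F)): cur=F back=3 fwd=0
After 4 (visit(J)): cur=J back=4 fwd=0
After 5 (back): cur=F back=3 fwd=1
After 6 (back): cur=Z back=2 fwd=2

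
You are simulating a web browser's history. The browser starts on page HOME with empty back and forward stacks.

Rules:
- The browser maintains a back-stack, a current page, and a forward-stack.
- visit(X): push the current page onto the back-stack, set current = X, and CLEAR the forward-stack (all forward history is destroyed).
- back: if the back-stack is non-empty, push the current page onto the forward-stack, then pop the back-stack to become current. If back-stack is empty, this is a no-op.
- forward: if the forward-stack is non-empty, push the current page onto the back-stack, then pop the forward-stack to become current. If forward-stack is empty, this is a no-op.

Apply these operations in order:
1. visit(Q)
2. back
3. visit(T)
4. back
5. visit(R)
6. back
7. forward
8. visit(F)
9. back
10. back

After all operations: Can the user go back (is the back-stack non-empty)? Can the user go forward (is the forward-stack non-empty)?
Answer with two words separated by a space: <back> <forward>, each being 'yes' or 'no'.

Answer: no yes

Derivation:
After 1 (visit(Q)): cur=Q back=1 fwd=0
After 2 (back): cur=HOME back=0 fwd=1
After 3 (visit(T)): cur=T back=1 fwd=0
After 4 (back): cur=HOME back=0 fwd=1
After 5 (visit(R)): cur=R back=1 fwd=0
After 6 (back): cur=HOME back=0 fwd=1
After 7 (forward): cur=R back=1 fwd=0
After 8 (visit(F)): cur=F back=2 fwd=0
After 9 (back): cur=R back=1 fwd=1
After 10 (back): cur=HOME back=0 fwd=2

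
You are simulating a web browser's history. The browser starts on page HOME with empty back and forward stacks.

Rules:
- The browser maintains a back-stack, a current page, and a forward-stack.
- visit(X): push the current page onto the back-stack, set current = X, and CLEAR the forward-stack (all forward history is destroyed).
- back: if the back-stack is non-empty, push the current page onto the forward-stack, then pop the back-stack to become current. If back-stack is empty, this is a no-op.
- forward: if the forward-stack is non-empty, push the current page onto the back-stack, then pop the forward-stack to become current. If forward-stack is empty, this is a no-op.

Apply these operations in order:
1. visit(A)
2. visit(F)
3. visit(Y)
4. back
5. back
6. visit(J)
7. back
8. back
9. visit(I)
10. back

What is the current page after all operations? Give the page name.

Answer: HOME

Derivation:
After 1 (visit(A)): cur=A back=1 fwd=0
After 2 (visit(F)): cur=F back=2 fwd=0
After 3 (visit(Y)): cur=Y back=3 fwd=0
After 4 (back): cur=F back=2 fwd=1
After 5 (back): cur=A back=1 fwd=2
After 6 (visit(J)): cur=J back=2 fwd=0
After 7 (back): cur=A back=1 fwd=1
After 8 (back): cur=HOME back=0 fwd=2
After 9 (visit(I)): cur=I back=1 fwd=0
After 10 (back): cur=HOME back=0 fwd=1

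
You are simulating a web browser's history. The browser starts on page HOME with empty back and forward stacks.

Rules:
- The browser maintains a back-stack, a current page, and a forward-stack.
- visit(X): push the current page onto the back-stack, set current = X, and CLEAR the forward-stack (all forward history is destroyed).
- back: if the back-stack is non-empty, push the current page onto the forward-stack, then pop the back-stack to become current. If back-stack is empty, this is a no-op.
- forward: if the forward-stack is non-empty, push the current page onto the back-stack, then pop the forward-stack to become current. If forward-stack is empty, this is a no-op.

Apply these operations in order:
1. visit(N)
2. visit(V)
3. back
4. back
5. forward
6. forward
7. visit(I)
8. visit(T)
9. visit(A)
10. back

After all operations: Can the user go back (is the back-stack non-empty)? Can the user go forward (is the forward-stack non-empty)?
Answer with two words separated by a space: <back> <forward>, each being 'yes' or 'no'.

Answer: yes yes

Derivation:
After 1 (visit(N)): cur=N back=1 fwd=0
After 2 (visit(V)): cur=V back=2 fwd=0
After 3 (back): cur=N back=1 fwd=1
After 4 (back): cur=HOME back=0 fwd=2
After 5 (forward): cur=N back=1 fwd=1
After 6 (forward): cur=V back=2 fwd=0
After 7 (visit(I)): cur=I back=3 fwd=0
After 8 (visit(T)): cur=T back=4 fwd=0
After 9 (visit(A)): cur=A back=5 fwd=0
After 10 (back): cur=T back=4 fwd=1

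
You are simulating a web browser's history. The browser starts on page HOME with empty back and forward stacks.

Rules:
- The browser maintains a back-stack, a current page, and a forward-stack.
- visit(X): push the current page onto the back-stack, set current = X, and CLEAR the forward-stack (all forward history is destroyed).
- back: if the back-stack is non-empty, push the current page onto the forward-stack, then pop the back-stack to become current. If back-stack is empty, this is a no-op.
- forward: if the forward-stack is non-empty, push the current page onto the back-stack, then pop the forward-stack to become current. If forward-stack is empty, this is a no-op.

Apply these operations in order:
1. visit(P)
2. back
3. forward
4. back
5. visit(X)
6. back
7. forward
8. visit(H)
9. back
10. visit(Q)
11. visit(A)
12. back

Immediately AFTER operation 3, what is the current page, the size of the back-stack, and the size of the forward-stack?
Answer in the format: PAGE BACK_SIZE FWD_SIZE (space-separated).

After 1 (visit(P)): cur=P back=1 fwd=0
After 2 (back): cur=HOME back=0 fwd=1
After 3 (forward): cur=P back=1 fwd=0

P 1 0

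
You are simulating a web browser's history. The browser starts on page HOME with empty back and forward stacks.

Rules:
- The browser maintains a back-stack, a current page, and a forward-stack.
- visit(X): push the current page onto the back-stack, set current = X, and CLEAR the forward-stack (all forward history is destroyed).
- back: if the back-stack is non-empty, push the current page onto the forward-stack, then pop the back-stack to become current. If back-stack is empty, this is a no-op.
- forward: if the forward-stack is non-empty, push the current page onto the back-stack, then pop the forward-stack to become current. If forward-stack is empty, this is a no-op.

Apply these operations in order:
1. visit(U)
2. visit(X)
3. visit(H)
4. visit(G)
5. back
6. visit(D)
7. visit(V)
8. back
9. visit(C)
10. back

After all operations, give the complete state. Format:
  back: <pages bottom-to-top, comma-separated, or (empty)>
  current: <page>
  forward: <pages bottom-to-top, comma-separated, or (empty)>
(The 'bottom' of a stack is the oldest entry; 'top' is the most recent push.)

Answer: back: HOME,U,X,H
current: D
forward: C

Derivation:
After 1 (visit(U)): cur=U back=1 fwd=0
After 2 (visit(X)): cur=X back=2 fwd=0
After 3 (visit(H)): cur=H back=3 fwd=0
After 4 (visit(G)): cur=G back=4 fwd=0
After 5 (back): cur=H back=3 fwd=1
After 6 (visit(D)): cur=D back=4 fwd=0
After 7 (visit(V)): cur=V back=5 fwd=0
After 8 (back): cur=D back=4 fwd=1
After 9 (visit(C)): cur=C back=5 fwd=0
After 10 (back): cur=D back=4 fwd=1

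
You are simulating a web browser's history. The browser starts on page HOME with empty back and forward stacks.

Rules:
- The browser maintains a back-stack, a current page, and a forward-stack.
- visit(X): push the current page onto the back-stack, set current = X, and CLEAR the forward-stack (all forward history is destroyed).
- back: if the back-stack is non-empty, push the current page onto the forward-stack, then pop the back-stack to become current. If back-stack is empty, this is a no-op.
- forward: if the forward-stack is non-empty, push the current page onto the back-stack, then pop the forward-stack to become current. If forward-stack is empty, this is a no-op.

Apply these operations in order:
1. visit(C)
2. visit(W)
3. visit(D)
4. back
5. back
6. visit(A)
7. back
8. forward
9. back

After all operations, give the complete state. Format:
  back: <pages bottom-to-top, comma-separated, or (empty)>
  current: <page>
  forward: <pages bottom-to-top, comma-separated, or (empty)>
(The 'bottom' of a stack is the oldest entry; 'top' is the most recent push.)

Answer: back: HOME
current: C
forward: A

Derivation:
After 1 (visit(C)): cur=C back=1 fwd=0
After 2 (visit(W)): cur=W back=2 fwd=0
After 3 (visit(D)): cur=D back=3 fwd=0
After 4 (back): cur=W back=2 fwd=1
After 5 (back): cur=C back=1 fwd=2
After 6 (visit(A)): cur=A back=2 fwd=0
After 7 (back): cur=C back=1 fwd=1
After 8 (forward): cur=A back=2 fwd=0
After 9 (back): cur=C back=1 fwd=1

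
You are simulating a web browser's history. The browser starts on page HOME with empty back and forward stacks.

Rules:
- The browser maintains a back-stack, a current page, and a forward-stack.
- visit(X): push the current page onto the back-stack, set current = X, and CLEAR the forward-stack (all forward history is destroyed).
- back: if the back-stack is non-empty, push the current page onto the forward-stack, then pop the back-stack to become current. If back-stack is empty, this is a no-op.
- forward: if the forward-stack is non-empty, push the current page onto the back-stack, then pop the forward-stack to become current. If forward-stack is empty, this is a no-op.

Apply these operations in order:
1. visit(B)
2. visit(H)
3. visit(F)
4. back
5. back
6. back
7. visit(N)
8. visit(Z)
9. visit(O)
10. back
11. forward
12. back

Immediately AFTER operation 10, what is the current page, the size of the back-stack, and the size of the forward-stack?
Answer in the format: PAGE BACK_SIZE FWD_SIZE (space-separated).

After 1 (visit(B)): cur=B back=1 fwd=0
After 2 (visit(H)): cur=H back=2 fwd=0
After 3 (visit(F)): cur=F back=3 fwd=0
After 4 (back): cur=H back=2 fwd=1
After 5 (back): cur=B back=1 fwd=2
After 6 (back): cur=HOME back=0 fwd=3
After 7 (visit(N)): cur=N back=1 fwd=0
After 8 (visit(Z)): cur=Z back=2 fwd=0
After 9 (visit(O)): cur=O back=3 fwd=0
After 10 (back): cur=Z back=2 fwd=1

Z 2 1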